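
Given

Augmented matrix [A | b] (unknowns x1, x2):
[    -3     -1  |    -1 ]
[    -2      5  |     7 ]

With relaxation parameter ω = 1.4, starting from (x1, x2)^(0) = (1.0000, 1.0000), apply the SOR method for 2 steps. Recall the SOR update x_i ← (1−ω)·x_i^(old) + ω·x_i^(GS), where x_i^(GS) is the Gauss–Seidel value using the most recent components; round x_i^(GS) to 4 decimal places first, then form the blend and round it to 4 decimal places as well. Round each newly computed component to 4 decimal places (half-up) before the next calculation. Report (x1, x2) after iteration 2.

(0.0032, 1.4274)

Iteration 1:
  x1: GS value = (-1 - (-1)·1.0000) / (-3) = 0.0000;  x1 ← (1−ω)·1.0000 + ω·0.0000 = -0.4000
  x2: GS value = (7 - (-2)·-0.4000) / (5) = 1.2400;  x2 ← (1−ω)·1.0000 + ω·1.2400 = 1.3360
Iteration 2:
  x1: GS value = (-1 - (-1)·1.3360) / (-3) = -0.1120;  x1 ← (1−ω)·-0.4000 + ω·-0.1120 = 0.0032
  x2: GS value = (7 - (-2)·0.0032) / (5) = 1.4013;  x2 ← (1−ω)·1.3360 + ω·1.4013 = 1.4274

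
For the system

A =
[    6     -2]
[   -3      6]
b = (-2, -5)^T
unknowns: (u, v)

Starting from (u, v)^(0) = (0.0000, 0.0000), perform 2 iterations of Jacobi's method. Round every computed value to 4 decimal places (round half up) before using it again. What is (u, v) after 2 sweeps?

Iteration 1:
  u = (-2 - (-2)·0.0000) / (6) = -0.3333
  v = (-5 - (-3)·0.0000) / (6) = -0.8333
Iteration 2:
  u = (-2 - (-2)·-0.8333) / (6) = -0.6111
  v = (-5 - (-3)·-0.3333) / (6) = -1.0000

(-0.6111, -1.0000)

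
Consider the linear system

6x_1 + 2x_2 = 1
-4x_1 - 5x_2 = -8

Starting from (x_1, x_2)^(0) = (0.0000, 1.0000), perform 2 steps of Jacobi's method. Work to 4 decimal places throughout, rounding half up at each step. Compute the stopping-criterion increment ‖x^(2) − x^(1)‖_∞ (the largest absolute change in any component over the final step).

0.2000

Iteration 1:
  x_1 = (1 - (2)·1.0000) / (6) = -0.1667
  x_2 = (-8 - (-4)·0.0000) / (-5) = 1.6000
Iteration 2:
  x_1 = (1 - (2)·1.6000) / (6) = -0.3667
  x_2 = (-8 - (-4)·-0.1667) / (-5) = 1.7334
Change: (-0.2000, 0.1334) → max |·| = 0.2000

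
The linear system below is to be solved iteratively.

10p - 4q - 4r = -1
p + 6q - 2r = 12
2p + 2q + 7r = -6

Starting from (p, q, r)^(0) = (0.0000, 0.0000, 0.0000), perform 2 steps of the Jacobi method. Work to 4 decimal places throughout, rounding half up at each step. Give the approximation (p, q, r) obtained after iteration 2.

Iteration 1:
  p = (-1 - (-4)·0.0000 - (-4)·0.0000) / (10) = -0.1000
  q = (12 - (1)·0.0000 - (-2)·0.0000) / (6) = 2.0000
  r = (-6 - (2)·0.0000 - (2)·0.0000) / (7) = -0.8571
Iteration 2:
  p = (-1 - (-4)·2.0000 - (-4)·-0.8571) / (10) = 0.3572
  q = (12 - (1)·-0.1000 - (-2)·-0.8571) / (6) = 1.7310
  r = (-6 - (2)·-0.1000 - (2)·2.0000) / (7) = -1.4000

(0.3572, 1.7310, -1.4000)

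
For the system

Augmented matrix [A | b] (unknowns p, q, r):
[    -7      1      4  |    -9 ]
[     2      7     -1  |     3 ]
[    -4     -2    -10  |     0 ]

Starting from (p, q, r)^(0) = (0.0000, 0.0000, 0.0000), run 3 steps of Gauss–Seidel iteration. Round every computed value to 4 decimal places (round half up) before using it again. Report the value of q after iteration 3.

Iteration 1:
  p = (-9 - (1)·0.0000 - (4)·0.0000) / (-7) = 1.2857
  q = (3 - (2)·1.2857 - (-1)·0.0000) / (7) = 0.0612
  r = (0 - (-4)·1.2857 - (-2)·0.0612) / (-10) = -0.5265
Iteration 2:
  p = (-9 - (1)·0.0612 - (4)·-0.5265) / (-7) = 0.9936
  q = (3 - (2)·0.9936 - (-1)·-0.5265) / (7) = 0.0695
  r = (0 - (-4)·0.9936 - (-2)·0.0695) / (-10) = -0.4113
Iteration 3:
  p = (-9 - (1)·0.0695 - (4)·-0.4113) / (-7) = 1.0606
  q = (3 - (2)·1.0606 - (-1)·-0.4113) / (7) = 0.0668
  r = (0 - (-4)·1.0606 - (-2)·0.0668) / (-10) = -0.4376

0.0668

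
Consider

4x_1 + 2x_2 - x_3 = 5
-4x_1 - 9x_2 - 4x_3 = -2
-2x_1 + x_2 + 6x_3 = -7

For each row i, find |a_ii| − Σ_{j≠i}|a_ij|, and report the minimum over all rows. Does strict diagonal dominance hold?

row 1: |4| − (2+1) = 1
row 2: |-9| − (4+4) = 1
row 3: |6| − (2+1) = 3
minimum over rows = 1 → strictly diagonally dominant (convergence guaranteed)

1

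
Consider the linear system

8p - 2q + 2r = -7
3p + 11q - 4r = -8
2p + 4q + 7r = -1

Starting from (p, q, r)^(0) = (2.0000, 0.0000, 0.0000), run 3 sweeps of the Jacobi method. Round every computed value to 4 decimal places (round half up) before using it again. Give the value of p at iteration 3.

-1.2707

Iteration 1:
  p = (-7 - (-2)·0.0000 - (2)·0.0000) / (8) = -0.8750
  q = (-8 - (3)·2.0000 - (-4)·0.0000) / (11) = -1.2727
  r = (-1 - (2)·2.0000 - (4)·0.0000) / (7) = -0.7143
Iteration 2:
  p = (-7 - (-2)·-1.2727 - (2)·-0.7143) / (8) = -1.0146
  q = (-8 - (3)·-0.8750 - (-4)·-0.7143) / (11) = -0.7484
  r = (-1 - (2)·-0.8750 - (4)·-1.2727) / (7) = 0.8344
Iteration 3:
  p = (-7 - (-2)·-0.7484 - (2)·0.8344) / (8) = -1.2707
  q = (-8 - (3)·-1.0146 - (-4)·0.8344) / (11) = -0.1471
  r = (-1 - (2)·-1.0146 - (4)·-0.7484) / (7) = 0.5747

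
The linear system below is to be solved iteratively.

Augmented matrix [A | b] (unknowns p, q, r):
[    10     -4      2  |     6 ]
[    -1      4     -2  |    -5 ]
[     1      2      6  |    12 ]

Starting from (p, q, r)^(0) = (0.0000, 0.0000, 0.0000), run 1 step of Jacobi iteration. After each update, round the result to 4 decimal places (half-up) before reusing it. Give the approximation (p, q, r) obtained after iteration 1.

(0.6000, -1.2500, 2.0000)

Iteration 1:
  p = (6 - (-4)·0.0000 - (2)·0.0000) / (10) = 0.6000
  q = (-5 - (-1)·0.0000 - (-2)·0.0000) / (4) = -1.2500
  r = (12 - (1)·0.0000 - (2)·0.0000) / (6) = 2.0000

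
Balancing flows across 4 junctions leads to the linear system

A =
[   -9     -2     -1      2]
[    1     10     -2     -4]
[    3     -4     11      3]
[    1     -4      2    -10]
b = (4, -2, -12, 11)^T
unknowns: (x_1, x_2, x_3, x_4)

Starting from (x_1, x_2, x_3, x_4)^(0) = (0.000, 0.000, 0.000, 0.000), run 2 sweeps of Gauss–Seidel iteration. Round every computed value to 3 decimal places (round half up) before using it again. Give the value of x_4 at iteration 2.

-0.992

Iteration 1:
  x_1 = (4 - (-2)·0.000 - (-1)·0.000 - (2)·0.000) / (-9) = -0.444
  x_2 = (-2 - (1)·-0.444 - (-2)·0.000 - (-4)·0.000) / (10) = -0.156
  x_3 = (-12 - (3)·-0.444 - (-4)·-0.156 - (3)·0.000) / (11) = -1.027
  x_4 = (11 - (1)·-0.444 - (-4)·-0.156 - (2)·-1.027) / (-10) = -1.287
Iteration 2:
  x_1 = (4 - (-2)·-0.156 - (-1)·-1.027 - (2)·-1.287) / (-9) = -0.582
  x_2 = (-2 - (1)·-0.582 - (-2)·-1.027 - (-4)·-1.287) / (10) = -0.862
  x_3 = (-12 - (3)·-0.582 - (-4)·-0.862 - (3)·-1.287) / (11) = -0.895
  x_4 = (11 - (1)·-0.582 - (-4)·-0.862 - (2)·-0.895) / (-10) = -0.992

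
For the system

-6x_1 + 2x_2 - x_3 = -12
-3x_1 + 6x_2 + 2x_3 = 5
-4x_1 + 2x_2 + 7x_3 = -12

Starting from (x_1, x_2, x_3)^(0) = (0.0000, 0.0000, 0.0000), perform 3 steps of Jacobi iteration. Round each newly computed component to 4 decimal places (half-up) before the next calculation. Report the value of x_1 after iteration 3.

2.9365

Iteration 1:
  x_1 = (-12 - (2)·0.0000 - (-1)·0.0000) / (-6) = 2.0000
  x_2 = (5 - (-3)·0.0000 - (2)·0.0000) / (6) = 0.8333
  x_3 = (-12 - (-4)·0.0000 - (2)·0.0000) / (7) = -1.7143
Iteration 2:
  x_1 = (-12 - (2)·0.8333 - (-1)·-1.7143) / (-6) = 2.5635
  x_2 = (5 - (-3)·2.0000 - (2)·-1.7143) / (6) = 2.4048
  x_3 = (-12 - (-4)·2.0000 - (2)·0.8333) / (7) = -0.8095
Iteration 3:
  x_1 = (-12 - (2)·2.4048 - (-1)·-0.8095) / (-6) = 2.9365
  x_2 = (5 - (-3)·2.5635 - (2)·-0.8095) / (6) = 2.3849
  x_3 = (-12 - (-4)·2.5635 - (2)·2.4048) / (7) = -0.9365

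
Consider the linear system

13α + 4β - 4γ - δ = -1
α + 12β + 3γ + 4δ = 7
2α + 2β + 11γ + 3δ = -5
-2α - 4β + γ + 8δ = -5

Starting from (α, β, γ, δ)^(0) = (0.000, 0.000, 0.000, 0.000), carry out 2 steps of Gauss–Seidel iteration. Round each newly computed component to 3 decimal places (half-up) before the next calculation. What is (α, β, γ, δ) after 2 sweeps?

Iteration 1:
  α = (-1 - (4)·0.000 - (-4)·0.000 - (-1)·0.000) / (13) = -0.077
  β = (7 - (1)·-0.077 - (3)·0.000 - (4)·0.000) / (12) = 0.590
  γ = (-5 - (2)·-0.077 - (2)·0.590 - (3)·0.000) / (11) = -0.548
  δ = (-5 - (-2)·-0.077 - (-4)·0.590 - (1)·-0.548) / (8) = -0.281
Iteration 2:
  α = (-1 - (4)·0.590 - (-4)·-0.548 - (-1)·-0.281) / (13) = -0.449
  β = (7 - (1)·-0.449 - (3)·-0.548 - (4)·-0.281) / (12) = 0.851
  γ = (-5 - (2)·-0.449 - (2)·0.851 - (3)·-0.281) / (11) = -0.451
  δ = (-5 - (-2)·-0.449 - (-4)·0.851 - (1)·-0.451) / (8) = -0.255

(-0.449, 0.851, -0.451, -0.255)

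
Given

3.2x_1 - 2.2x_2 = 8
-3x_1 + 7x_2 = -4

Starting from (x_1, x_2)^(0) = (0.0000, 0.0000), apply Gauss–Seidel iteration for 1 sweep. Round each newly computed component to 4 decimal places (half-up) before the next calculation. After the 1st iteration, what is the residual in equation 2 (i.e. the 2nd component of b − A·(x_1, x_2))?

0.0000

Iteration 1:
  x_1 = (8 - (-2.2)·0.0000) / (3.2) = 2.5000
  x_2 = (-4 - (-3)·2.5000) / (7) = 0.5000
Residual b − A·x = (1.1000, 0.0000)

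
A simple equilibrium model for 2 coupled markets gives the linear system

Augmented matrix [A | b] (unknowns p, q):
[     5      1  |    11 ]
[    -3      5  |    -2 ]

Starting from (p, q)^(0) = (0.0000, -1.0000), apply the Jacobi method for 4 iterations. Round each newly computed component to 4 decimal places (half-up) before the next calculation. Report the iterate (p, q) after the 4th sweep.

(2.0064, 0.7952)

Iteration 1:
  p = (11 - (1)·-1.0000) / (5) = 2.4000
  q = (-2 - (-3)·0.0000) / (5) = -0.4000
Iteration 2:
  p = (11 - (1)·-0.4000) / (5) = 2.2800
  q = (-2 - (-3)·2.4000) / (5) = 1.0400
Iteration 3:
  p = (11 - (1)·1.0400) / (5) = 1.9920
  q = (-2 - (-3)·2.2800) / (5) = 0.9680
Iteration 4:
  p = (11 - (1)·0.9680) / (5) = 2.0064
  q = (-2 - (-3)·1.9920) / (5) = 0.7952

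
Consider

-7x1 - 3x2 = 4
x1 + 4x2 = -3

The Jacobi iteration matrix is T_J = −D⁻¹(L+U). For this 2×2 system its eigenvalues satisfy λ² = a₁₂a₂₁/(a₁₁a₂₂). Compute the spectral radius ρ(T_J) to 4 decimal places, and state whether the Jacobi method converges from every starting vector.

a₁₂a₂₁/(a₁₁a₂₂) = (-3)·(1) / ((-7)·(4)) = 0.107143
ρ = √|0.107143| = √0.107143 = 0.3273
ρ < 1, so Jacobi converges

0.3273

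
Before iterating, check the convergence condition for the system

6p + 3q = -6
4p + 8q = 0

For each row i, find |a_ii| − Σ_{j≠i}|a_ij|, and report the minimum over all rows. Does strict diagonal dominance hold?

row 1: |6| − (3) = 3
row 2: |8| − (4) = 4
minimum over rows = 3 → strictly diagonally dominant (convergence guaranteed)

3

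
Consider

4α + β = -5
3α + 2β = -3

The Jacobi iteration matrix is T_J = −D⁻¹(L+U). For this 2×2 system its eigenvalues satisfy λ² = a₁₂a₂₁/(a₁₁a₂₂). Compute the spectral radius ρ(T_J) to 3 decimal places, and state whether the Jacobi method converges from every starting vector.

0.612

a₁₂a₂₁/(a₁₁a₂₂) = (1)·(3) / ((4)·(2)) = 0.375000
ρ = √|0.375000| = √0.375000 = 0.612
ρ < 1, so Jacobi converges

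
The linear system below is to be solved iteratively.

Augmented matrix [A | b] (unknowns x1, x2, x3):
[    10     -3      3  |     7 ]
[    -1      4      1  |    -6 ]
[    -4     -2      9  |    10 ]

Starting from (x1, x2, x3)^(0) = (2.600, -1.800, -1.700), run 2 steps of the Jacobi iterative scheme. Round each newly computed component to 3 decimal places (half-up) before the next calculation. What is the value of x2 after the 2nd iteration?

-1.799

Iteration 1:
  x1 = (7 - (-3)·-1.800 - (3)·-1.700) / (10) = 0.670
  x2 = (-6 - (-1)·2.600 - (1)·-1.700) / (4) = -0.425
  x3 = (10 - (-4)·2.600 - (-2)·-1.800) / (9) = 1.867
Iteration 2:
  x1 = (7 - (-3)·-0.425 - (3)·1.867) / (10) = 0.012
  x2 = (-6 - (-1)·0.670 - (1)·1.867) / (4) = -1.799
  x3 = (10 - (-4)·0.670 - (-2)·-0.425) / (9) = 1.314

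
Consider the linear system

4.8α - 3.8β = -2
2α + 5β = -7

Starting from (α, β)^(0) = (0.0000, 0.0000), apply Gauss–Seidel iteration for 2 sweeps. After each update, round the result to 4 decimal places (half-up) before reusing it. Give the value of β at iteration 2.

Iteration 1:
  α = (-2 - (-3.8)·0.0000) / (4.8) = -0.4167
  β = (-7 - (2)·-0.4167) / (5) = -1.2333
Iteration 2:
  α = (-2 - (-3.8)·-1.2333) / (4.8) = -1.3930
  β = (-7 - (2)·-1.3930) / (5) = -0.8428

-0.8428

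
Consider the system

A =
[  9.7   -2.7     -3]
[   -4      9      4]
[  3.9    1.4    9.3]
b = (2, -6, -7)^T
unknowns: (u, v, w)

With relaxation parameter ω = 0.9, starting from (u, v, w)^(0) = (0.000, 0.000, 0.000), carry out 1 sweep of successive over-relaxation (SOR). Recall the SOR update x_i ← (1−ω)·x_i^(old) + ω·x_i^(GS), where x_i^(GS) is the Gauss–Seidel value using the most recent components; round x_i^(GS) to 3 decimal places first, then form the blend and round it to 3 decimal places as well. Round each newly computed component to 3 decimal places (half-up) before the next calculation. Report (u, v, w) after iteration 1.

Iteration 1:
  u: GS value = (2 - (-2.7)·0.000 - (-3)·0.000) / (9.7) = 0.206;  u ← (1−ω)·0.000 + ω·0.206 = 0.185
  v: GS value = (-6 - (-4)·0.185 - (4)·0.000) / (9) = -0.584;  v ← (1−ω)·0.000 + ω·-0.584 = -0.526
  w: GS value = (-7 - (3.9)·0.185 - (1.4)·-0.526) / (9.3) = -0.751;  w ← (1−ω)·0.000 + ω·-0.751 = -0.676

(0.185, -0.526, -0.676)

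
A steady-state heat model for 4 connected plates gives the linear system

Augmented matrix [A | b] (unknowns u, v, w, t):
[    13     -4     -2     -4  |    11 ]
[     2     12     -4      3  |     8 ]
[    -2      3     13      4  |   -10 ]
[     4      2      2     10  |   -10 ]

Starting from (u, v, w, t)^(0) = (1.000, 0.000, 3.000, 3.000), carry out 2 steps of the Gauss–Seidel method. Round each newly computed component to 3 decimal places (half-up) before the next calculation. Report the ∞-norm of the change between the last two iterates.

1.969

Iteration 1:
  u = (11 - (-4)·0.000 - (-2)·3.000 - (-4)·3.000) / (13) = 2.231
  v = (8 - (2)·2.231 - (-4)·3.000 - (3)·3.000) / (12) = 0.545
  w = (-10 - (-2)·2.231 - (3)·0.545 - (4)·3.000) / (13) = -1.475
  t = (-10 - (4)·2.231 - (2)·0.545 - (2)·-1.475) / (10) = -1.706
Iteration 2:
  u = (11 - (-4)·0.545 - (-2)·-1.475 - (-4)·-1.706) / (13) = 0.262
  v = (8 - (2)·0.262 - (-4)·-1.475 - (3)·-1.706) / (12) = 0.558
  w = (-10 - (-2)·0.262 - (3)·0.558 - (4)·-1.706) / (13) = -0.333
  t = (-10 - (4)·0.262 - (2)·0.558 - (2)·-0.333) / (10) = -1.150
Change: (-1.969, 0.013, 1.142, 0.556) → max |·| = 1.969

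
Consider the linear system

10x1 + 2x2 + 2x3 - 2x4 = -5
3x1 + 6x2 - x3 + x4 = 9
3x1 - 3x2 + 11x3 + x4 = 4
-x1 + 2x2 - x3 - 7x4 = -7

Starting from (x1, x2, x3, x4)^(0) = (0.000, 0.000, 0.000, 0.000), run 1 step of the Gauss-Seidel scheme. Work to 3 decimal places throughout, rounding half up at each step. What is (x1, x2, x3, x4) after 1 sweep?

(-0.500, 1.750, 0.977, 1.432)

Iteration 1:
  x1 = (-5 - (2)·0.000 - (2)·0.000 - (-2)·0.000) / (10) = -0.500
  x2 = (9 - (3)·-0.500 - (-1)·0.000 - (1)·0.000) / (6) = 1.750
  x3 = (4 - (3)·-0.500 - (-3)·1.750 - (1)·0.000) / (11) = 0.977
  x4 = (-7 - (-1)·-0.500 - (2)·1.750 - (-1)·0.977) / (-7) = 1.432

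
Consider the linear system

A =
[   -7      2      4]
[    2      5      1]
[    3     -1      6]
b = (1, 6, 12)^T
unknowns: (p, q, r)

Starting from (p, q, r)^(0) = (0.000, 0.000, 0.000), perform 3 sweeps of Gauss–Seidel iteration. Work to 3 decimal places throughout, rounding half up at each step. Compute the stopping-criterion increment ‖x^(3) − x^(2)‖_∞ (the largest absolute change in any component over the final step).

0.902

Iteration 1:
  p = (1 - (2)·0.000 - (4)·0.000) / (-7) = -0.143
  q = (6 - (2)·-0.143 - (1)·0.000) / (5) = 1.257
  r = (12 - (3)·-0.143 - (-1)·1.257) / (6) = 2.281
Iteration 2:
  p = (1 - (2)·1.257 - (4)·2.281) / (-7) = 1.520
  q = (6 - (2)·1.520 - (1)·2.281) / (5) = 0.136
  r = (12 - (3)·1.520 - (-1)·0.136) / (6) = 1.263
Iteration 3:
  p = (1 - (2)·0.136 - (4)·1.263) / (-7) = 0.618
  q = (6 - (2)·0.618 - (1)·1.263) / (5) = 0.700
  r = (12 - (3)·0.618 - (-1)·0.700) / (6) = 1.808
Change: (-0.902, 0.564, 0.545) → max |·| = 0.902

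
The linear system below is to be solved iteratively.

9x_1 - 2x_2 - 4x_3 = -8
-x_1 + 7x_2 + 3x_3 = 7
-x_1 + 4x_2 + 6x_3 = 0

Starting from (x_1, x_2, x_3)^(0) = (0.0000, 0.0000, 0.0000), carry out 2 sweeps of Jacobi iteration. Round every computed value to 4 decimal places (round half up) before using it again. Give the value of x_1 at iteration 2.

Iteration 1:
  x_1 = (-8 - (-2)·0.0000 - (-4)·0.0000) / (9) = -0.8889
  x_2 = (7 - (-1)·0.0000 - (3)·0.0000) / (7) = 1.0000
  x_3 = (0 - (-1)·0.0000 - (4)·0.0000) / (6) = 0.0000
Iteration 2:
  x_1 = (-8 - (-2)·1.0000 - (-4)·0.0000) / (9) = -0.6667
  x_2 = (7 - (-1)·-0.8889 - (3)·0.0000) / (7) = 0.8730
  x_3 = (0 - (-1)·-0.8889 - (4)·1.0000) / (6) = -0.8148

-0.6667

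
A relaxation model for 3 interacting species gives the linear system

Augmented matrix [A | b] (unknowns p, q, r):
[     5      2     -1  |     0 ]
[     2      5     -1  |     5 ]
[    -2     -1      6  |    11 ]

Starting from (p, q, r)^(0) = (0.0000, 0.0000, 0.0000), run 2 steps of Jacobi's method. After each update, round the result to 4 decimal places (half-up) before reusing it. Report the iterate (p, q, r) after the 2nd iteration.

Iteration 1:
  p = (0 - (2)·0.0000 - (-1)·0.0000) / (5) = 0.0000
  q = (5 - (2)·0.0000 - (-1)·0.0000) / (5) = 1.0000
  r = (11 - (-2)·0.0000 - (-1)·0.0000) / (6) = 1.8333
Iteration 2:
  p = (0 - (2)·1.0000 - (-1)·1.8333) / (5) = -0.0333
  q = (5 - (2)·0.0000 - (-1)·1.8333) / (5) = 1.3667
  r = (11 - (-2)·0.0000 - (-1)·1.0000) / (6) = 2.0000

(-0.0333, 1.3667, 2.0000)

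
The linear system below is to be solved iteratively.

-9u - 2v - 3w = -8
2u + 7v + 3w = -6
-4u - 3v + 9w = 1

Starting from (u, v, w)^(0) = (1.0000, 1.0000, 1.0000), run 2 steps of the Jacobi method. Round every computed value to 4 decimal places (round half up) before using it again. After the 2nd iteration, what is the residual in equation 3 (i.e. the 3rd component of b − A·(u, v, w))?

Iteration 1:
  u = (-8 - (-2)·1.0000 - (-3)·1.0000) / (-9) = 0.3333
  v = (-6 - (2)·1.0000 - (3)·1.0000) / (7) = -1.5714
  w = (1 - (-4)·1.0000 - (-3)·1.0000) / (9) = 0.8889
Iteration 2:
  u = (-8 - (-2)·-1.5714 - (-3)·0.8889) / (-9) = 0.9418
  v = (-6 - (2)·0.3333 - (3)·0.8889) / (7) = -1.3333
  w = (1 - (-4)·0.3333 - (-3)·-1.5714) / (9) = -0.2646
Residual b − A·x = (-2.9842, 2.2433, 3.1487)

3.1487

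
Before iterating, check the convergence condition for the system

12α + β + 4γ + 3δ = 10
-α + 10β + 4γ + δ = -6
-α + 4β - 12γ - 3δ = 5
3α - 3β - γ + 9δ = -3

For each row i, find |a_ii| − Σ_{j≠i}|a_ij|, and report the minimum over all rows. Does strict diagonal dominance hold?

2

row 1: |12| − (1+4+3) = 4
row 2: |10| − (1+4+1) = 4
row 3: |-12| − (1+4+3) = 4
row 4: |9| − (3+3+1) = 2
minimum over rows = 2 → strictly diagonally dominant (convergence guaranteed)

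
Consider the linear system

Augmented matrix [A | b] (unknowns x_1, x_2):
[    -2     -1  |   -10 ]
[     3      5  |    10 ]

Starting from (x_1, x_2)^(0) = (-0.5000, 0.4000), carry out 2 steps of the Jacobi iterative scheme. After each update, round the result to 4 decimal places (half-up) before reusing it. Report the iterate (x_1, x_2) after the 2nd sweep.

Iteration 1:
  x_1 = (-10 - (-1)·0.4000) / (-2) = 4.8000
  x_2 = (10 - (3)·-0.5000) / (5) = 2.3000
Iteration 2:
  x_1 = (-10 - (-1)·2.3000) / (-2) = 3.8500
  x_2 = (10 - (3)·4.8000) / (5) = -0.8800

(3.8500, -0.8800)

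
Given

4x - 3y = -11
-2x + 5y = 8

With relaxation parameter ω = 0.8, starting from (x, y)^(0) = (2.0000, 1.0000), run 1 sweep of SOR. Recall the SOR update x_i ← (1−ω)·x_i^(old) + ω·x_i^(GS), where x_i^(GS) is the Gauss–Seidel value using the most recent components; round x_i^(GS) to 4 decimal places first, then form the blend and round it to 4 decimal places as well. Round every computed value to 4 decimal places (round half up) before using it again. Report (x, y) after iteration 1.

(-1.2000, 1.0960)

Iteration 1:
  x: GS value = (-11 - (-3)·1.0000) / (4) = -2.0000;  x ← (1−ω)·2.0000 + ω·-2.0000 = -1.2000
  y: GS value = (8 - (-2)·-1.2000) / (5) = 1.1200;  y ← (1−ω)·1.0000 + ω·1.1200 = 1.0960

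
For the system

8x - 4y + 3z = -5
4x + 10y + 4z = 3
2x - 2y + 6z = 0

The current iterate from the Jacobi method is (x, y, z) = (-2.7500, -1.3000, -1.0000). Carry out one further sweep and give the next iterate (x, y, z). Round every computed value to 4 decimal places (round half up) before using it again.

One sweep:
  x = (-5 - (-4)·-1.3000 - (3)·-1.0000) / (8) = -0.9000
  y = (3 - (4)·-2.7500 - (4)·-1.0000) / (10) = 1.8000
  z = (0 - (2)·-2.7500 - (-2)·-1.3000) / (6) = 0.4833

(-0.9000, 1.8000, 0.4833)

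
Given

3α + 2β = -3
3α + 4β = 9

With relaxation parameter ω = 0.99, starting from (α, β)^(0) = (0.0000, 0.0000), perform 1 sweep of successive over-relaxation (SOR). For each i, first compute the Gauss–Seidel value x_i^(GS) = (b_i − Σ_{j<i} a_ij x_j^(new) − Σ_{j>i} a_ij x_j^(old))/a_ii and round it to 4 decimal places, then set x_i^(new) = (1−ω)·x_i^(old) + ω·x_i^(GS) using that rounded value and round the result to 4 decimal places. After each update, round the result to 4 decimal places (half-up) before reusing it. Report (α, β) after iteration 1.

Iteration 1:
  α: GS value = (-3 - (2)·0.0000) / (3) = -1.0000;  α ← (1−ω)·0.0000 + ω·-1.0000 = -0.9900
  β: GS value = (9 - (3)·-0.9900) / (4) = 2.9925;  β ← (1−ω)·0.0000 + ω·2.9925 = 2.9626

(-0.9900, 2.9626)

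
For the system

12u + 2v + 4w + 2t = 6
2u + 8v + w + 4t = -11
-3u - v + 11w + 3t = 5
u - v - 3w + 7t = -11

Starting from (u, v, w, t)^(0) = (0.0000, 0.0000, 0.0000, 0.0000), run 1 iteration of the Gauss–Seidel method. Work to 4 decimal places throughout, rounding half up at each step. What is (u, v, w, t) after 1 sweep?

Iteration 1:
  u = (6 - (2)·0.0000 - (4)·0.0000 - (2)·0.0000) / (12) = 0.5000
  v = (-11 - (2)·0.5000 - (1)·0.0000 - (4)·0.0000) / (8) = -1.5000
  w = (5 - (-3)·0.5000 - (-1)·-1.5000 - (3)·0.0000) / (11) = 0.4545
  t = (-11 - (1)·0.5000 - (-1)·-1.5000 - (-3)·0.4545) / (7) = -1.6624

(0.5000, -1.5000, 0.4545, -1.6624)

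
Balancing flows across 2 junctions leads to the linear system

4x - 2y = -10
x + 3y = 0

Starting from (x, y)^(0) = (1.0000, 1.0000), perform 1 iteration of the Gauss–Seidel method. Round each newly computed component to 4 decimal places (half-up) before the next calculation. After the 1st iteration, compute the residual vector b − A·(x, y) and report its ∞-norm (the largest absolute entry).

0.6666

Iteration 1:
  x = (-10 - (-2)·1.0000) / (4) = -2.0000
  y = (0 - (1)·-2.0000) / (3) = 0.6667
Residual b − A·x = (-0.6666, -0.0001); ∞-norm = 0.6666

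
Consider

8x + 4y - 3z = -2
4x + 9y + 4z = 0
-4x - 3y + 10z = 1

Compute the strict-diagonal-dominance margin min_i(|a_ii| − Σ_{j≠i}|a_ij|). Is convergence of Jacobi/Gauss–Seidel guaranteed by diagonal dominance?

row 1: |8| − (4+3) = 1
row 2: |9| − (4+4) = 1
row 3: |10| − (4+3) = 3
minimum over rows = 1 → strictly diagonally dominant (convergence guaranteed)

1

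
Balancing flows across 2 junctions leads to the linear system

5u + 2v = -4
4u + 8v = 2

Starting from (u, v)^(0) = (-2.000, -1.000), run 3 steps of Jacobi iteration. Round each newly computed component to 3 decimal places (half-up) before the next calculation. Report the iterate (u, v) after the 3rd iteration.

(-0.980, 0.900)

Iteration 1:
  u = (-4 - (2)·-1.000) / (5) = -0.400
  v = (2 - (4)·-2.000) / (8) = 1.250
Iteration 2:
  u = (-4 - (2)·1.250) / (5) = -1.300
  v = (2 - (4)·-0.400) / (8) = 0.450
Iteration 3:
  u = (-4 - (2)·0.450) / (5) = -0.980
  v = (2 - (4)·-1.300) / (8) = 0.900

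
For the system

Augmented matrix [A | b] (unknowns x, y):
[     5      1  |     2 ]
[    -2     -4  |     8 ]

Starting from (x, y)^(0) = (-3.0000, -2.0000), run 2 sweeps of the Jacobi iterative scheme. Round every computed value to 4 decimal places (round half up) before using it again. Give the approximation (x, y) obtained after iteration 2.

Iteration 1:
  x = (2 - (1)·-2.0000) / (5) = 0.8000
  y = (8 - (-2)·-3.0000) / (-4) = -0.5000
Iteration 2:
  x = (2 - (1)·-0.5000) / (5) = 0.5000
  y = (8 - (-2)·0.8000) / (-4) = -2.4000

(0.5000, -2.4000)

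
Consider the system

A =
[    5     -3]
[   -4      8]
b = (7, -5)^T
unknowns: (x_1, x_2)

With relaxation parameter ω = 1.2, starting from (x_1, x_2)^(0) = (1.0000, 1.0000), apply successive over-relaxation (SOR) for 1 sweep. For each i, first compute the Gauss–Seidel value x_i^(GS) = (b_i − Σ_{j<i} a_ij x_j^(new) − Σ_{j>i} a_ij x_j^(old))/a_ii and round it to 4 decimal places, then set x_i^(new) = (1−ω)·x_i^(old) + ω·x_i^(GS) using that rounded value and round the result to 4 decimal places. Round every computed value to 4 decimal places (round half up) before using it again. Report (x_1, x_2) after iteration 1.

(2.2000, 0.3700)

Iteration 1:
  x_1: GS value = (7 - (-3)·1.0000) / (5) = 2.0000;  x_1 ← (1−ω)·1.0000 + ω·2.0000 = 2.2000
  x_2: GS value = (-5 - (-4)·2.2000) / (8) = 0.4750;  x_2 ← (1−ω)·1.0000 + ω·0.4750 = 0.3700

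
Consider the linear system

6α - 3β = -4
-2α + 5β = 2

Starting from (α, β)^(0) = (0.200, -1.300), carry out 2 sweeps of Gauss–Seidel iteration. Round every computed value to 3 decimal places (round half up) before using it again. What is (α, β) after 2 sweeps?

(-0.730, 0.108)

Iteration 1:
  α = (-4 - (-3)·-1.300) / (6) = -1.317
  β = (2 - (-2)·-1.317) / (5) = -0.127
Iteration 2:
  α = (-4 - (-3)·-0.127) / (6) = -0.730
  β = (2 - (-2)·-0.730) / (5) = 0.108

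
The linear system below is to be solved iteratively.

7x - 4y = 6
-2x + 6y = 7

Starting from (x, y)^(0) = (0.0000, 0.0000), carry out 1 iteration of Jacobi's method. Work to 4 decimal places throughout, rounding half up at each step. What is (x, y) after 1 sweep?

(0.8571, 1.1667)

Iteration 1:
  x = (6 - (-4)·0.0000) / (7) = 0.8571
  y = (7 - (-2)·0.0000) / (6) = 1.1667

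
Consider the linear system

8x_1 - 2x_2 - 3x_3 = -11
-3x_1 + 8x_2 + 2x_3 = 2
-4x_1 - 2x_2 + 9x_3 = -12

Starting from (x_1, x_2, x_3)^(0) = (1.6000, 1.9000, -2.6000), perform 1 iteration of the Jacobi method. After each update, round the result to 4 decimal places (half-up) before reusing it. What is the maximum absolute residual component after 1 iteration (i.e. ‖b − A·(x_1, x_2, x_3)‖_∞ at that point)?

15.2250

Iteration 1:
  x_1 = (-11 - (-2)·1.9000 - (-3)·-2.6000) / (8) = -1.8750
  x_2 = (2 - (-3)·1.6000 - (2)·-2.6000) / (8) = 1.5000
  x_3 = (-12 - (-4)·1.6000 - (-2)·1.9000) / (9) = -0.2000
Residual b − A·x = (6.4000, -15.2250, -14.7000); ∞-norm = 15.2250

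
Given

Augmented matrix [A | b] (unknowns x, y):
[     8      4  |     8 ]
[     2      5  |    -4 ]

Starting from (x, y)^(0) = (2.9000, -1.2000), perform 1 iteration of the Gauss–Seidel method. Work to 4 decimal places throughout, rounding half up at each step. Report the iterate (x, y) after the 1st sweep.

Iteration 1:
  x = (8 - (4)·-1.2000) / (8) = 1.6000
  y = (-4 - (2)·1.6000) / (5) = -1.4400

(1.6000, -1.4400)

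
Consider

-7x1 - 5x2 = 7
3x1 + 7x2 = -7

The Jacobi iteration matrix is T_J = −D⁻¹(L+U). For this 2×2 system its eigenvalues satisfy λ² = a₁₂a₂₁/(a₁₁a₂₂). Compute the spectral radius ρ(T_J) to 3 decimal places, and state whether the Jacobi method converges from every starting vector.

0.553

a₁₂a₂₁/(a₁₁a₂₂) = (-5)·(3) / ((-7)·(7)) = 0.306122
ρ = √|0.306122| = √0.306122 = 0.553
ρ < 1, so Jacobi converges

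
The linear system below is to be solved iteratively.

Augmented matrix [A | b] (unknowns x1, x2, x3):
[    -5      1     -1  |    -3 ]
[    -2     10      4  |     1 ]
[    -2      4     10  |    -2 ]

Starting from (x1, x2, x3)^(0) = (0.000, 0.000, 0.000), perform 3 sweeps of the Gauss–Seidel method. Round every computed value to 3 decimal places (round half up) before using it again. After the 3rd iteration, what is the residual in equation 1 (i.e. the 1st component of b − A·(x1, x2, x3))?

Iteration 1:
  x1 = (-3 - (1)·0.000 - (-1)·0.000) / (-5) = 0.600
  x2 = (1 - (-2)·0.600 - (4)·0.000) / (10) = 0.220
  x3 = (-2 - (-2)·0.600 - (4)·0.220) / (10) = -0.168
Iteration 2:
  x1 = (-3 - (1)·0.220 - (-1)·-0.168) / (-5) = 0.678
  x2 = (1 - (-2)·0.678 - (4)·-0.168) / (10) = 0.303
  x3 = (-2 - (-2)·0.678 - (4)·0.303) / (10) = -0.186
Iteration 3:
  x1 = (-3 - (1)·0.303 - (-1)·-0.186) / (-5) = 0.698
  x2 = (1 - (-2)·0.698 - (4)·-0.186) / (10) = 0.314
  x3 = (-2 - (-2)·0.698 - (4)·0.314) / (10) = -0.186
Residual b − A·x = (-0.010, 0.000, 0.000)

-0.010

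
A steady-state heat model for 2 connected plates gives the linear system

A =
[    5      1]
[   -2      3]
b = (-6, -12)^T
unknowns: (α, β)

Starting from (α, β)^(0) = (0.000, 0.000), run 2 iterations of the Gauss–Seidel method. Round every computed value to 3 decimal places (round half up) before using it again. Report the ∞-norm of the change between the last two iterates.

Iteration 1:
  α = (-6 - (1)·0.000) / (5) = -1.200
  β = (-12 - (-2)·-1.200) / (3) = -4.800
Iteration 2:
  α = (-6 - (1)·-4.800) / (5) = -0.240
  β = (-12 - (-2)·-0.240) / (3) = -4.160
Change: (0.960, 0.640) → max |·| = 0.960

0.960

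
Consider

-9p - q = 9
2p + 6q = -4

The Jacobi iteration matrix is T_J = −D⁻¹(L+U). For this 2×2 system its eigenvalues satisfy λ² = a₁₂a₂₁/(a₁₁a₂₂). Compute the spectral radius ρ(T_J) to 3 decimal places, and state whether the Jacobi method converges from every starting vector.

a₁₂a₂₁/(a₁₁a₂₂) = (-1)·(2) / ((-9)·(6)) = 0.037037
ρ = √|0.037037| = √0.037037 = 0.192
ρ < 1, so Jacobi converges

0.192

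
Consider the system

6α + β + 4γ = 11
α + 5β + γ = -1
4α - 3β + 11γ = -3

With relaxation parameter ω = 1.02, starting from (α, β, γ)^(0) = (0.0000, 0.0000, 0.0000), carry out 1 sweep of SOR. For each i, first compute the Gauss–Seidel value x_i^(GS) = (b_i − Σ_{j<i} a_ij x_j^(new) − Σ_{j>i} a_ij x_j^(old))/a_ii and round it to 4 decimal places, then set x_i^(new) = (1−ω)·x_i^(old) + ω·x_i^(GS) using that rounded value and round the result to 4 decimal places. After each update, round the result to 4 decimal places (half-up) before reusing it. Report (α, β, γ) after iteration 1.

(1.8700, -0.5855, -1.1346)

Iteration 1:
  α: GS value = (11 - (1)·0.0000 - (4)·0.0000) / (6) = 1.8333;  α ← (1−ω)·0.0000 + ω·1.8333 = 1.8700
  β: GS value = (-1 - (1)·1.8700 - (1)·0.0000) / (5) = -0.5740;  β ← (1−ω)·0.0000 + ω·-0.5740 = -0.5855
  γ: GS value = (-3 - (4)·1.8700 - (-3)·-0.5855) / (11) = -1.1124;  γ ← (1−ω)·0.0000 + ω·-1.1124 = -1.1346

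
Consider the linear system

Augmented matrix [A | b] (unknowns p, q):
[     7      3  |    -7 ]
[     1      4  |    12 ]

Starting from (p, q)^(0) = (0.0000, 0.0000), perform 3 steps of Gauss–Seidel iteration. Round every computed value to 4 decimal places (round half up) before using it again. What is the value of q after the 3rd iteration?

3.6355

Iteration 1:
  p = (-7 - (3)·0.0000) / (7) = -1.0000
  q = (12 - (1)·-1.0000) / (4) = 3.2500
Iteration 2:
  p = (-7 - (3)·3.2500) / (7) = -2.3929
  q = (12 - (1)·-2.3929) / (4) = 3.5982
Iteration 3:
  p = (-7 - (3)·3.5982) / (7) = -2.5421
  q = (12 - (1)·-2.5421) / (4) = 3.6355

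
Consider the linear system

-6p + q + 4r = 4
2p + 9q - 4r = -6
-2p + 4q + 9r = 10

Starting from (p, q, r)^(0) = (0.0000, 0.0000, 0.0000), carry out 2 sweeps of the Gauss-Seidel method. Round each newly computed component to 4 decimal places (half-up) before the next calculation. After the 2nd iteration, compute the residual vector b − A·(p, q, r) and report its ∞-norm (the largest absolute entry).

Iteration 1:
  p = (4 - (1)·0.0000 - (4)·0.0000) / (-6) = -0.6667
  q = (-6 - (2)·-0.6667 - (-4)·0.0000) / (9) = -0.5185
  r = (10 - (-2)·-0.6667 - (4)·-0.5185) / (9) = 1.1934
Iteration 2:
  p = (4 - (1)·-0.5185 - (4)·1.1934) / (-6) = 0.0425
  q = (-6 - (2)·0.0425 - (-4)·1.1934) / (9) = -0.1457
  r = (10 - (-2)·0.0425 - (4)·-0.1457) / (9) = 1.1853
Residual b − A·x = (-0.3405, -0.0325, 0.0001); ∞-norm = 0.3405

0.3405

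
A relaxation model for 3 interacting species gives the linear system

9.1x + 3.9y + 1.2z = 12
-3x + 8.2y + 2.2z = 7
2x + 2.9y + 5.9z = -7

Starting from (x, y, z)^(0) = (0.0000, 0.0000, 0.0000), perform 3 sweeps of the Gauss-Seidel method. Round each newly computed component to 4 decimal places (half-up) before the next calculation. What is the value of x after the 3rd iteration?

0.8485

Iteration 1:
  x = (12 - (3.9)·0.0000 - (1.2)·0.0000) / (9.1) = 1.3187
  y = (7 - (-3)·1.3187 - (2.2)·0.0000) / (8.2) = 1.3361
  z = (-7 - (2)·1.3187 - (2.9)·1.3361) / (5.9) = -2.2902
Iteration 2:
  x = (12 - (3.9)·1.3361 - (1.2)·-2.2902) / (9.1) = 1.0481
  y = (7 - (-3)·1.0481 - (2.2)·-2.2902) / (8.2) = 1.8516
  z = (-7 - (2)·1.0481 - (2.9)·1.8516) / (5.9) = -2.4518
Iteration 3:
  x = (12 - (3.9)·1.8516 - (1.2)·-2.4518) / (9.1) = 0.8485
  y = (7 - (-3)·0.8485 - (2.2)·-2.4518) / (8.2) = 1.8219
  z = (-7 - (2)·0.8485 - (2.9)·1.8219) / (5.9) = -2.3696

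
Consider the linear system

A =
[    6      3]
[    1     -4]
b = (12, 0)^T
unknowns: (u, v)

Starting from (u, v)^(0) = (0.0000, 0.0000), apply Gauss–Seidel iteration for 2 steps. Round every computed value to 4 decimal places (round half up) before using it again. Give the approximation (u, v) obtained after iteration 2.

(1.7500, 0.4375)

Iteration 1:
  u = (12 - (3)·0.0000) / (6) = 2.0000
  v = (0 - (1)·2.0000) / (-4) = 0.5000
Iteration 2:
  u = (12 - (3)·0.5000) / (6) = 1.7500
  v = (0 - (1)·1.7500) / (-4) = 0.4375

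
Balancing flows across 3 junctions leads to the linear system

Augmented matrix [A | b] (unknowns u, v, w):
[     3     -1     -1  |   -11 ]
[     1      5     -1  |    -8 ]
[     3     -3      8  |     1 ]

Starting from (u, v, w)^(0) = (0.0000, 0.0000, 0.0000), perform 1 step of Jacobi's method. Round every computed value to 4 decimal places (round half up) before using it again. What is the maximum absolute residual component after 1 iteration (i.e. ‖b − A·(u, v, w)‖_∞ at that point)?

Iteration 1:
  u = (-11 - (-1)·0.0000 - (-1)·0.0000) / (3) = -3.6667
  v = (-8 - (1)·0.0000 - (-1)·0.0000) / (5) = -1.6000
  w = (1 - (3)·0.0000 - (-3)·0.0000) / (8) = 0.1250
Residual b − A·x = (-1.4749, 3.7917, 6.2001); ∞-norm = 6.2001

6.2001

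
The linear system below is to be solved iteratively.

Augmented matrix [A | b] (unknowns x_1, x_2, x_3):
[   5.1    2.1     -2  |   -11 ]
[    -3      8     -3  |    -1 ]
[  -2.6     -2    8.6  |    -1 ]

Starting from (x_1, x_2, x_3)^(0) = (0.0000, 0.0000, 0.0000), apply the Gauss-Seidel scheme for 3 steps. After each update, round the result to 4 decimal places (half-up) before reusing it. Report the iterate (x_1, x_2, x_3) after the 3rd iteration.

(-2.0404, -1.2922, -1.0337)

Iteration 1:
  x_1 = (-11 - (2.1)·0.0000 - (-2)·0.0000) / (5.1) = -2.1569
  x_2 = (-1 - (-3)·-2.1569 - (-3)·0.0000) / (8) = -0.9338
  x_3 = (-1 - (-2.6)·-2.1569 - (-2)·-0.9338) / (8.6) = -0.9855
Iteration 2:
  x_1 = (-11 - (2.1)·-0.9338 - (-2)·-0.9855) / (5.1) = -2.1588
  x_2 = (-1 - (-3)·-2.1588 - (-3)·-0.9855) / (8) = -1.3041
  x_3 = (-1 - (-2.6)·-2.1588 - (-2)·-1.3041) / (8.6) = -1.0722
Iteration 3:
  x_1 = (-11 - (2.1)·-1.3041 - (-2)·-1.0722) / (5.1) = -2.0404
  x_2 = (-1 - (-3)·-2.0404 - (-3)·-1.0722) / (8) = -1.2922
  x_3 = (-1 - (-2.6)·-2.0404 - (-2)·-1.2922) / (8.6) = -1.0337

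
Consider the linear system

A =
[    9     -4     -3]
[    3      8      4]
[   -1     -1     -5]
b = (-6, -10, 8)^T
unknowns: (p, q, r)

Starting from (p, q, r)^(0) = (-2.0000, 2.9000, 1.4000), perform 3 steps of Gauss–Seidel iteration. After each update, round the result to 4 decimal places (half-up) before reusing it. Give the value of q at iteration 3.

Iteration 1:
  p = (-6 - (-4)·2.9000 - (-3)·1.4000) / (9) = 1.0889
  q = (-10 - (3)·1.0889 - (4)·1.4000) / (8) = -2.3583
  r = (8 - (-1)·1.0889 - (-1)·-2.3583) / (-5) = -1.3461
Iteration 2:
  p = (-6 - (-4)·-2.3583 - (-3)·-1.3461) / (9) = -2.1635
  q = (-10 - (3)·-2.1635 - (4)·-1.3461) / (8) = 0.2344
  r = (8 - (-1)·-2.1635 - (-1)·0.2344) / (-5) = -1.2142
Iteration 3:
  p = (-6 - (-4)·0.2344 - (-3)·-1.2142) / (9) = -0.9672
  q = (-10 - (3)·-0.9672 - (4)·-1.2142) / (8) = -0.2802
  r = (8 - (-1)·-0.9672 - (-1)·-0.2802) / (-5) = -1.3505

-0.2802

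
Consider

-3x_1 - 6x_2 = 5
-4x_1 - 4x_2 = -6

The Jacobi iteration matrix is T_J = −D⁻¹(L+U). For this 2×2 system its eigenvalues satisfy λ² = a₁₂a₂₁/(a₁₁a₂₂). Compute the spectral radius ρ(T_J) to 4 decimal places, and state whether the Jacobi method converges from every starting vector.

a₁₂a₂₁/(a₁₁a₂₂) = (-6)·(-4) / ((-3)·(-4)) = 2.000000
ρ = √|2.000000| = √2.000000 = 1.4142
ρ > 1, so Jacobi diverges

1.4142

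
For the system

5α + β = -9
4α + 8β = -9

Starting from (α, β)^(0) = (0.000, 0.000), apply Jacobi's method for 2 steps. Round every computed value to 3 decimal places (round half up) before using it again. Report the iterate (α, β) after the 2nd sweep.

Iteration 1:
  α = (-9 - (1)·0.000) / (5) = -1.800
  β = (-9 - (4)·0.000) / (8) = -1.125
Iteration 2:
  α = (-9 - (1)·-1.125) / (5) = -1.575
  β = (-9 - (4)·-1.800) / (8) = -0.225

(-1.575, -0.225)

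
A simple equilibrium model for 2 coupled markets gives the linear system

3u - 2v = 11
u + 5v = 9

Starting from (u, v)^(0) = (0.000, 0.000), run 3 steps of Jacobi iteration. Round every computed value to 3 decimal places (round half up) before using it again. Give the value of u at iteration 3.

Iteration 1:
  u = (11 - (-2)·0.000) / (3) = 3.667
  v = (9 - (1)·0.000) / (5) = 1.800
Iteration 2:
  u = (11 - (-2)·1.800) / (3) = 4.867
  v = (9 - (1)·3.667) / (5) = 1.067
Iteration 3:
  u = (11 - (-2)·1.067) / (3) = 4.378
  v = (9 - (1)·4.867) / (5) = 0.827

4.378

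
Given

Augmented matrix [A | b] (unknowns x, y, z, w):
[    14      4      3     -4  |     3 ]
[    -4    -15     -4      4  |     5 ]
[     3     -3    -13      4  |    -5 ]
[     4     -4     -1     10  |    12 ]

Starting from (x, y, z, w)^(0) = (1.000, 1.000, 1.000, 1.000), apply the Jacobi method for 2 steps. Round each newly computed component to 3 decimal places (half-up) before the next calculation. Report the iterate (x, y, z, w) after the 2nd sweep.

(0.609, -0.171, 0.923, 1.029)

Iteration 1:
  x = (3 - (4)·1.000 - (3)·1.000 - (-4)·1.000) / (14) = 0.000
  y = (5 - (-4)·1.000 - (-4)·1.000 - (4)·1.000) / (-15) = -0.600
  z = (-5 - (3)·1.000 - (-3)·1.000 - (4)·1.000) / (-13) = 0.692
  w = (12 - (4)·1.000 - (-4)·1.000 - (-1)·1.000) / (10) = 1.300
Iteration 2:
  x = (3 - (4)·-0.600 - (3)·0.692 - (-4)·1.300) / (14) = 0.609
  y = (5 - (-4)·0.000 - (-4)·0.692 - (4)·1.300) / (-15) = -0.171
  z = (-5 - (3)·0.000 - (-3)·-0.600 - (4)·1.300) / (-13) = 0.923
  w = (12 - (4)·0.000 - (-4)·-0.600 - (-1)·0.692) / (10) = 1.029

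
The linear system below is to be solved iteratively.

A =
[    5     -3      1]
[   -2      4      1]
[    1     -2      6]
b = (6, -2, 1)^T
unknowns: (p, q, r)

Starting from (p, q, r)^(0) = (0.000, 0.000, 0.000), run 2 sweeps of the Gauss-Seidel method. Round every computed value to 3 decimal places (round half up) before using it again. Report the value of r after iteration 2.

0.000

Iteration 1:
  p = (6 - (-3)·0.000 - (1)·0.000) / (5) = 1.200
  q = (-2 - (-2)·1.200 - (1)·0.000) / (4) = 0.100
  r = (1 - (1)·1.200 - (-2)·0.100) / (6) = 0.000
Iteration 2:
  p = (6 - (-3)·0.100 - (1)·0.000) / (5) = 1.260
  q = (-2 - (-2)·1.260 - (1)·0.000) / (4) = 0.130
  r = (1 - (1)·1.260 - (-2)·0.130) / (6) = 0.000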